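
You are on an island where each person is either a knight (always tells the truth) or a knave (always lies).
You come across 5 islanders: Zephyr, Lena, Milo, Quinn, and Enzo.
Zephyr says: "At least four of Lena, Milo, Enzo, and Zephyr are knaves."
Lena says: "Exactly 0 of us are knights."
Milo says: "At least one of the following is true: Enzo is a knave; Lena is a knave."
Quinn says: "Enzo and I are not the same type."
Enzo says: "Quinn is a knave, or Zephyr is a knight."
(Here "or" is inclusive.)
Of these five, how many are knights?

The unique consistent assignment is Zephyr=knave, Lena=knave, Milo=knight, Quinn=knight, Enzo=knave.
That has 2 knights.

2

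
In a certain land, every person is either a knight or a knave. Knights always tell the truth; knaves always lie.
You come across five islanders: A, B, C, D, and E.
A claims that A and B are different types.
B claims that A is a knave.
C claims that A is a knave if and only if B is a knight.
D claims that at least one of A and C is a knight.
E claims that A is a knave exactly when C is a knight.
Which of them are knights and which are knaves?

A (knight): "A and B are different types" — True. ✓
B is a knave, so "A is a knave" must be false — and it is.
C is a knight, so "A is a knave if and only if B is a knight" must be True — and it is.
D is a knight, and the claim "at least one of A and C is a knight" is indeed True.
Since E is a knave, "A is a knave exactly when C is a knight" needs to be false, which holds.

Knights: A, C, and D. Knaves: B and E.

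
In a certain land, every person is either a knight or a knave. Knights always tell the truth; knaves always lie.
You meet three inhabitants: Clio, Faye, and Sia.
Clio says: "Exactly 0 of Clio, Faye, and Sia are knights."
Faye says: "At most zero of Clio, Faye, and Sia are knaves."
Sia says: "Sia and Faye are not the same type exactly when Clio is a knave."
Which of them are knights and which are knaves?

Clio is a knave, Faye is a knave, and Sia is a knight.

Since Clio is a knave, "exactly 0 of Clio, Faye, and Sia are knights" needs to be false, which holds.
Faye (knave): "at most zero of Clio, Faye, and Sia are knaves" — false. ✓
As a knight, Sia's statement "Sia and Faye are not the same type exactly when Clio is a knave" should be True; it is.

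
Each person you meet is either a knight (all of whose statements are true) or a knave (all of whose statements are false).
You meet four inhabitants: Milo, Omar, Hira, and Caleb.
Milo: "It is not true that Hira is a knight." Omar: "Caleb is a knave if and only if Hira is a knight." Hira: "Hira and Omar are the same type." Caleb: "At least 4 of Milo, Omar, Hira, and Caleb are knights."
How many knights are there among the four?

2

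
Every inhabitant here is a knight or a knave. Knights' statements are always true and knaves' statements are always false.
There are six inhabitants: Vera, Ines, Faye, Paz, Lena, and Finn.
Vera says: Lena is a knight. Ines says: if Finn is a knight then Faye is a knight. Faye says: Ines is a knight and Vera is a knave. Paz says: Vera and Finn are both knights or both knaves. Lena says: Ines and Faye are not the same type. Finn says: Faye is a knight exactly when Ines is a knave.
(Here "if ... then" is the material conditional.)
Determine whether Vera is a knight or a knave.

Consistent assignments: {Vera=knave, Ines=knight, Faye=knight, Paz=knight, Lena=knave, Finn=knave}
In every consistent assignment, Vera is a knave.

Vera is a knave.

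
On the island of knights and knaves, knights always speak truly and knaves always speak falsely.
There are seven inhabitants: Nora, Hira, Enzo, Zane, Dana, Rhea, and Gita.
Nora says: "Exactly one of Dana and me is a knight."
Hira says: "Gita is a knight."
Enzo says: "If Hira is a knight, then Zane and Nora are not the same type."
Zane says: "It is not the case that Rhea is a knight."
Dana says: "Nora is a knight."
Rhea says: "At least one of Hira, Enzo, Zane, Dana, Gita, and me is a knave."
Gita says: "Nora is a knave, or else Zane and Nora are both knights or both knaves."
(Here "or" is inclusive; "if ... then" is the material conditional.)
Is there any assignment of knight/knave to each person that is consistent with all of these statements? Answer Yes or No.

Yes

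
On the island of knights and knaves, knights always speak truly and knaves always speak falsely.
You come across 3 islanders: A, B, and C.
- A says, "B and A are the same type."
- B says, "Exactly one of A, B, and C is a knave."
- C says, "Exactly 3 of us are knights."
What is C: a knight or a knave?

C is a knave.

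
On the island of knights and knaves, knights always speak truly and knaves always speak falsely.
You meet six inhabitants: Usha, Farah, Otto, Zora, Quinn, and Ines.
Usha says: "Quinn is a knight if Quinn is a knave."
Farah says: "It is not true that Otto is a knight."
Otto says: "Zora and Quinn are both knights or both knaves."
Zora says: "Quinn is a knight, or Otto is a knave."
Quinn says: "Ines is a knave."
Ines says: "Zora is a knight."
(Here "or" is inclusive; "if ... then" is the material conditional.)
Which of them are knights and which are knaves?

Usha is a knave; "Quinn is a knight if Quinn is a knave" is False, as required.
Farah (knight): "it is not true that Otto is a knight" — true. ✓
Otto is a knave; "Zora and Quinn are both knights or both knaves" is False, as required.
Zora is a knight; "Quinn is a knight, or Otto is a knave" is true, as required.
Quinn is a knave; "Ines is a knave" is False, as required.
Ines is a knight, and the claim "Zora is a knight" is indeed true.

Usha is a knave, Farah is a knight, Otto is a knave, Zora is a knight, Quinn is a knave, and Ines is a knight.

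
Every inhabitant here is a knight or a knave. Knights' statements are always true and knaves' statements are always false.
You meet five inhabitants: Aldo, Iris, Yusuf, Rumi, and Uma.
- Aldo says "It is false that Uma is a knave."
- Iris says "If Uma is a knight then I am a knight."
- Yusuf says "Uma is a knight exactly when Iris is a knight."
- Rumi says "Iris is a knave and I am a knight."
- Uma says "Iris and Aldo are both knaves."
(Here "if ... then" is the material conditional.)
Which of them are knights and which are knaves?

Aldo is a knave, Iris is a knight, Yusuf is a knave, Rumi is a knave, and Uma is a knave.

As a knave, Aldo's statement "it is false that Uma is a knave" should be False; it is.
Iris is a knight, so "if Uma is a knight then I am a knight" must be true — and it is.
As a knave, Yusuf's statement "Uma is a knight exactly when Iris is a knight" should be False; it is.
Rumi is a knave, and the claim "Iris is a knave and I am a knight" is indeed False.
As a knave, Uma's statement "Iris and Aldo are both knaves" should be False; it is.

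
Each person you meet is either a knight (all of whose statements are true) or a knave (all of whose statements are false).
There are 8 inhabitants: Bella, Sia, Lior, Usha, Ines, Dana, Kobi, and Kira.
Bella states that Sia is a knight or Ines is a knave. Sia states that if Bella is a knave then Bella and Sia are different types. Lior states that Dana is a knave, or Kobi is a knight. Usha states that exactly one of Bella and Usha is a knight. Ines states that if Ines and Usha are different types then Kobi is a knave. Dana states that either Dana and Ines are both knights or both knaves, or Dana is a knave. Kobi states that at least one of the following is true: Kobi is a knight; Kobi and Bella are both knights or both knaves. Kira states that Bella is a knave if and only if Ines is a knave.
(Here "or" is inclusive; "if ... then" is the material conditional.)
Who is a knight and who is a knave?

As a knave, Bella's statement "Sia is a knight or Ines is a knave" should be False; it is.
Sia is a knave, and the claim "if Bella is a knave then Bella and Sia are different types" is indeed False.
Lior is a knight, and the claim "Dana is a knave, or Kobi is a knight" is indeed True.
Usha is a knight; "exactly one of Bella and Usha is a knight" is True, as required.
Since Ines is a knight, "if Ines and Usha are different types then Kobi is a knave" needs to be True, which holds.
Dana is a knight, so "either Dana and Ines are both knights or both knaves, or Dana is a knave" must be True — and it is.
Since Kobi is a knight, "at least one of the following is true: Kobi is a knight; Kobi and Bella are both knights or both knaves" needs to be True, which holds.
Kira (knave): "Bella is a knave if and only if Ines is a knave" — False. ✓

Bella is a knave, Sia is a knave, Lior is a knight, Usha is a knight, Ines is a knight, Dana is a knight, Kobi is a knight, and Kira is a knave.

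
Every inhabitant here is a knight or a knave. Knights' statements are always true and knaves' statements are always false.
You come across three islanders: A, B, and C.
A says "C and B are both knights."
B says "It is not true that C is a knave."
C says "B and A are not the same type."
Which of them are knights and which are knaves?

A is a knave; "C and B are both knights" is False, as required.
B is a knave; "it is not true that C is a knave" is False, as required.
C is a knave; "B and A are not the same type" is False, as required.

A is a knave, B is a knave, and C is a knave.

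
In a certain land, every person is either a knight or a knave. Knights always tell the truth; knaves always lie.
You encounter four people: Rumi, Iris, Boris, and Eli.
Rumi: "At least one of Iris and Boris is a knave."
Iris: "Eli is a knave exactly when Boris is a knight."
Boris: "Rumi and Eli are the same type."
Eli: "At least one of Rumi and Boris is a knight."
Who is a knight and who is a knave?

Rumi is a knight, and the claim "at least one of Iris and Boris is a knave" is indeed true.
Iris is a knave, and the claim "Eli is a knave exactly when Boris is a knight" is indeed False.
Since Boris is a knight, "Rumi and Eli are the same type" needs to be true, which holds.
As a knight, Eli's statement "at least one of Rumi and Boris is a knight" should be true; it is.

Rumi is a knight, Iris is a knave, Boris is a knight, and Eli is a knight.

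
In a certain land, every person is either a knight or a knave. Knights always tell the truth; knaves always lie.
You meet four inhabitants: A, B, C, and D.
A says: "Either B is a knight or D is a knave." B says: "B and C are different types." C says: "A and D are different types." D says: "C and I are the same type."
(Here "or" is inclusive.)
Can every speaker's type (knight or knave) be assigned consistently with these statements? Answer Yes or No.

No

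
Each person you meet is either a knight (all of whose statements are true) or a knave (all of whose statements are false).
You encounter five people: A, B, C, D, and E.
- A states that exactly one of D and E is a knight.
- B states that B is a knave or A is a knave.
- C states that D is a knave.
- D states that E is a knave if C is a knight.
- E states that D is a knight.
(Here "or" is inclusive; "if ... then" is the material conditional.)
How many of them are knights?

The unique consistent assignment is A=knave, B=knight, C=knave, D=knight, E=knight.
That has 3 knights.

3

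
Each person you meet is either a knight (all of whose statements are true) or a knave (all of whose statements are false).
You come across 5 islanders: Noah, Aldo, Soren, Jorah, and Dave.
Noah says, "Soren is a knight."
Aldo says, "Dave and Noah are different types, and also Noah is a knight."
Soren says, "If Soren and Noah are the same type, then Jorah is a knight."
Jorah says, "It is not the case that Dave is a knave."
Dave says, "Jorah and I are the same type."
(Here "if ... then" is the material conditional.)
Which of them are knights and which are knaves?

Suppose Noah is a knave. Then Noah's statement "Soren is a knight" would have to be false. Checking the 16 ways to assign the others, none is consistent with every speaker.
(For instance, with Aldo=knave, Soren=knight, Jorah=knight, Dave=knight, Noah's claim "Soren is a knight" comes out true where it would need to be false.)
So Noah must be a knight, making "Soren is a knight" true. Taking Noah=knight, Aldo=knave, Soren=knight, Jorah=knight, Dave=knight, each remaining statement checks out:
  Aldo (knave): "Dave and Noah are different types, and also Noah is a knight" — false. ✓
  Soren (knight): "if Soren and Noah are the same type, then Jorah is a knight" — true. ✓
  Jorah (knight): "it is not the case that Dave is a knave" — true. ✓
  Dave (knight): "Jorah and I are the same type" — true. ✓
This is the unique consistent assignment.

Knights: Noah, Soren, Jorah, and Dave. Knaves: Aldo.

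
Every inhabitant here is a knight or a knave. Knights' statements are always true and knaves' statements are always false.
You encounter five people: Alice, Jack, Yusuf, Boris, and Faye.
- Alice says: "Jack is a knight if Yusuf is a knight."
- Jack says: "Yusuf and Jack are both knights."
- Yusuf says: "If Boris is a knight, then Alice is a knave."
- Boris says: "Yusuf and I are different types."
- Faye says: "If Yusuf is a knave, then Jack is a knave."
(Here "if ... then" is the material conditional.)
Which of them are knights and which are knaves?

Alice is a knight, and the claim "Jack is a knight if Yusuf is a knight" is indeed True.
Jack is a knave, and the claim "Yusuf and Jack are both knights" is indeed false.
Yusuf is a knave; "if Boris is a knight, then Alice is a knave" is false, as required.
Boris is a knight; "Yusuf and I are different types" is True, as required.
Since Faye is a knight, "if Yusuf is a knave, then Jack is a knave" needs to be True, which holds.

Knights: Alice, Boris, and Faye. Knaves: Jack and Yusuf.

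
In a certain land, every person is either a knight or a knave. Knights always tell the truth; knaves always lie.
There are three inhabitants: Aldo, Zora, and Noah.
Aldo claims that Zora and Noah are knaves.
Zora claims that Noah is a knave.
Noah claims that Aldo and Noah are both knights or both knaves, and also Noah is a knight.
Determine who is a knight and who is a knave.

Aldo is a knave, Zora is a knight, and Noah is a knave.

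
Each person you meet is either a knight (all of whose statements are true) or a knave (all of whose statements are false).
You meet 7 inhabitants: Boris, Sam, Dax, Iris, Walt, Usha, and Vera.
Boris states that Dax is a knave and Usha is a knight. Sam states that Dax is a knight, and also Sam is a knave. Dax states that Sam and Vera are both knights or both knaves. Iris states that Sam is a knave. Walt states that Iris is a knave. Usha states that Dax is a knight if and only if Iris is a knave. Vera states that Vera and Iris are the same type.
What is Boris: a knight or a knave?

Boris is a knight.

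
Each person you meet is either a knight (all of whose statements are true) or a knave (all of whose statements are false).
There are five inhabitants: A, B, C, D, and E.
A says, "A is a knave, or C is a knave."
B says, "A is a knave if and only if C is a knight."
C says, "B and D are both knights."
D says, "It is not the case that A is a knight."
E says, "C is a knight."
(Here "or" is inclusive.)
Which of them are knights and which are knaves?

A is a knight, B is a knight, C is a knave, D is a knave, and E is a knave.

A is a knight; "A is a knave, or C is a knave" is True, as required.
As a knight, B's statement "A is a knave if and only if C is a knight" should be True; it is.
As a knave, C's statement "B and D are both knights" should be False; it is.
D (knave): "it is not the case that A is a knight" — False. ✓
E is a knave; "C is a knight" is False, as required.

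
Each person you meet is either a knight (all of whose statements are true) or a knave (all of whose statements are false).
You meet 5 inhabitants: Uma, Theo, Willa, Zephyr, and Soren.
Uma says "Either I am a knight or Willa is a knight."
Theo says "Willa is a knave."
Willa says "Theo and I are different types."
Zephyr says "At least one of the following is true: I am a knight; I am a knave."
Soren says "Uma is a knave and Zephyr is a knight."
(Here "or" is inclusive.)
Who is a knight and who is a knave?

Uma (knight): "either I am a knight or Willa is a knight" — true. ✓
Theo (knave): "Willa is a knave" — False. ✓
Willa is a knight, and the claim "Theo and I are different types" is indeed true.
Zephyr (knight): "at least one of the following is true: I am a knight; I am a knave" — true. ✓
Soren is a knave; "Uma is a knave and Zephyr is a knight" is False, as required.

Knights: Uma, Willa, and Zephyr. Knaves: Theo and Soren.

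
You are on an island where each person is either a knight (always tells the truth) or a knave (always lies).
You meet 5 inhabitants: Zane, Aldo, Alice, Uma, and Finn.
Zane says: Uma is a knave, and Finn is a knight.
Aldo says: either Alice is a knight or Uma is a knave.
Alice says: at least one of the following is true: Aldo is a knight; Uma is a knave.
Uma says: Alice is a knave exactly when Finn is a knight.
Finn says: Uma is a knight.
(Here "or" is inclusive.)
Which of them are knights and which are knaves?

Zane is a knave, and the claim "Uma is a knave, and Finn is a knight" is indeed False.
Aldo is a knave; "either Alice is a knight or Uma is a knave" is False, as required.
Alice is a knave, so "at least one of the following is true: Aldo is a knight; Uma is a knave" must be False — and it is.
Uma (knight): "Alice is a knave exactly when Finn is a knight" — True. ✓
Finn is a knight; "Uma is a knight" is True, as required.

Knights: Uma and Finn. Knaves: Zane, Aldo, and Alice.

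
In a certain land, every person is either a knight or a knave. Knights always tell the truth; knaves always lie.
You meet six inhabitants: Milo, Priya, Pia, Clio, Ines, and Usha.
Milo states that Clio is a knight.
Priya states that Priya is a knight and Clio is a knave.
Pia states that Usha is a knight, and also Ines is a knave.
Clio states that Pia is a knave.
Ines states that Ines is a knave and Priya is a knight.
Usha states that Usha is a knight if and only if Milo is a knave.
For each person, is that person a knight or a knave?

Milo is a knave, and the claim "Clio is a knight" is indeed False.
Priya is a knave, and the claim "Priya is a knight and Clio is a knave" is indeed False.
As a knight, Pia's statement "Usha is a knight, and also Ines is a knave" should be true; it is.
Clio (knave): "Pia is a knave" — False. ✓
Ines is a knave; "Ines is a knave and Priya is a knight" is False, as required.
As a knight, Usha's statement "Usha is a knight if and only if Milo is a knave" should be true; it is.

Milo is a knave, Priya is a knave, Pia is a knight, Clio is a knave, Ines is a knave, and Usha is a knight.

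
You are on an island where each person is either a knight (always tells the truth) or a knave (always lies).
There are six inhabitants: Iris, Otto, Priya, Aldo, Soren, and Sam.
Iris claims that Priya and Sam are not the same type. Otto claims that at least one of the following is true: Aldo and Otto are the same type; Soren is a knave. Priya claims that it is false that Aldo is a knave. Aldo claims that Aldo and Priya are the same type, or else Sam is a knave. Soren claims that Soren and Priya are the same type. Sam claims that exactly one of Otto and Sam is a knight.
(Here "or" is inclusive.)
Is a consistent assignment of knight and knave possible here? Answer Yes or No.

One consistent assignment: Iris=knight, Otto=knave, Priya=knight, Aldo=knight, Soren=knight, Sam=knave.

Yes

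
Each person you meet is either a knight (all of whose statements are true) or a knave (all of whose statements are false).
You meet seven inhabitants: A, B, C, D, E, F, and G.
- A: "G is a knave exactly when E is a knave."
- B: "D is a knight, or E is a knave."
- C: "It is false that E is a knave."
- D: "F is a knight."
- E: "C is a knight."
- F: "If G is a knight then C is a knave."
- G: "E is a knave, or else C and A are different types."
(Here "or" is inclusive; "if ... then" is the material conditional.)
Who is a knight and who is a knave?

As a knave, A's statement "G is a knave exactly when E is a knave" should be false; it is.
B is a knight, so "D is a knight, or E is a knave" must be True — and it is.
As a knave, C's statement "it is false that E is a knave" should be false; it is.
D is a knight, so "F is a knight" must be True — and it is.
Since E is a knave, "C is a knight" needs to be false, which holds.
F (knight): "if G is a knight then C is a knave" — True. ✓
G is a knight; "E is a knave, or else C and A are different types" is True, as required.

Knights: B, D, F, and G. Knaves: A, C, and E.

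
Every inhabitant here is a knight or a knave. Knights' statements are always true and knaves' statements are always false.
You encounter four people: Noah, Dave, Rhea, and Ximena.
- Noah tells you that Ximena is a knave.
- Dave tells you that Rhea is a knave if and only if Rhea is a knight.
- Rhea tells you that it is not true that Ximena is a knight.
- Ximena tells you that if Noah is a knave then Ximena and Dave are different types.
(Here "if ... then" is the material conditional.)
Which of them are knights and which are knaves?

Knights: Ximena. Knaves: Noah, Dave, and Rhea.

Suppose Noah is a knight. Then Noah's statement "Ximena is a knave" would have to be true. Checking the 8 ways to assign the others, none is consistent with every speaker.
(For instance, with Dave=knave, Rhea=knave, Ximena=knight, Noah's claim "Ximena is a knave" comes out false where it would need to be true.)
So Noah must be a knave, making "Ximena is a knave" false. Taking Noah=knave, Dave=knave, Rhea=knave, Ximena=knight, each remaining statement checks out:
  Dave (knave): "Rhea is a knave if and only if Rhea is a knight" — false. ✓
  Rhea (knave): "it is not true that Ximena is a knight" — false. ✓
  Ximena (knight): "if Noah is a knave then Ximena and Dave are different types" — true. ✓
This is the unique consistent assignment.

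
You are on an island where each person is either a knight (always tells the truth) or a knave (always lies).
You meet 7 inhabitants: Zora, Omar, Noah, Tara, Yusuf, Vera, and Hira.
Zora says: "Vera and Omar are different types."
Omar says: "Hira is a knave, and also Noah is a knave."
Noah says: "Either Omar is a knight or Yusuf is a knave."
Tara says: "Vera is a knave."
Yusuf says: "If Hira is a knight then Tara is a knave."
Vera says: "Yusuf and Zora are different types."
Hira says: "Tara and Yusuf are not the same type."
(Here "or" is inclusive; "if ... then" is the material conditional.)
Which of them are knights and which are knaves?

Zora is a knave, Omar is a knave, Noah is a knight, Tara is a knight, Yusuf is a knave, Vera is a knave, and Hira is a knight.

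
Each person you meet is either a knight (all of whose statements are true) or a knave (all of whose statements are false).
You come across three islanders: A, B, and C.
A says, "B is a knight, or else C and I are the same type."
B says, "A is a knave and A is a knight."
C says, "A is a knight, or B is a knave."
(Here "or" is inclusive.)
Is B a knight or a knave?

B is a knave.

Consistent assignments: {A=knight, B=knave, C=knight}; {A=knave, B=knave, C=knight}
In every consistent assignment, B is a knave.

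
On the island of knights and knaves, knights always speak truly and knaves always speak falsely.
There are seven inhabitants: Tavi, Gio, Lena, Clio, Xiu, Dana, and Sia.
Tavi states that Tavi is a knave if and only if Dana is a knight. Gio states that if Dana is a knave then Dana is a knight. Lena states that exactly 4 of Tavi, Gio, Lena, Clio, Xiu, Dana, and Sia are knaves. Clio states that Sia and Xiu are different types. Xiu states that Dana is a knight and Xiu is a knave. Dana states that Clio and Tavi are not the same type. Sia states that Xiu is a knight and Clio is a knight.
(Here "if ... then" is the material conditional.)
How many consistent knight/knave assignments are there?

1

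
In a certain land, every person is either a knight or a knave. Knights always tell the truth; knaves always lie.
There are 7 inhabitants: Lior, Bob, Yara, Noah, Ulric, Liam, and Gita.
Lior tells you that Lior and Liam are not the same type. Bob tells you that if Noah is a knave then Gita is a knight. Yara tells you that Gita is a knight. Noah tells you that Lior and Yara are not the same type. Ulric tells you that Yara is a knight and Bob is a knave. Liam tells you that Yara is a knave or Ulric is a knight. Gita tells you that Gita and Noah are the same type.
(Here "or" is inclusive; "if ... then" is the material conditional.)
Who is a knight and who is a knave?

As a knave, Lior's statement "Lior and Liam are not the same type" should be false; it is.
Bob is a knight, so "if Noah is a knave then Gita is a knight" must be true — and it is.
Yara (knight): "Gita is a knight" — true. ✓
Noah is a knight, so "Lior and Yara are not the same type" must be true — and it is.
Ulric is a knave, and the claim "Yara is a knight and Bob is a knave" is indeed false.
Liam is a knave, so "Yara is a knave or Ulric is a knight" must be false — and it is.
Gita is a knight, and the claim "Gita and Noah are the same type" is indeed true.

Lior is a knave, Bob is a knight, Yara is a knight, Noah is a knight, Ulric is a knave, Liam is a knave, and Gita is a knight.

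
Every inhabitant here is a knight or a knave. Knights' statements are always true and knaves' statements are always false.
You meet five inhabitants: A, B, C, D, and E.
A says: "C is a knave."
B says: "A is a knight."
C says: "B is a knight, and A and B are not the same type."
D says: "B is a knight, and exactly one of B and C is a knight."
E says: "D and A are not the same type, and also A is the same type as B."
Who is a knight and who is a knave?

A is a knight, B is a knight, C is a knave, D is a knight, and E is a knave.

A is a knight, so "C is a knave" must be true — and it is.
B is a knight, and the claim "A is a knight" is indeed true.
C is a knave; "B is a knight, and A and B are not the same type" is False, as required.
D is a knight, and the claim "B is a knight, and exactly one of B and C is a knight" is indeed true.
E (knave): "D and A are not the same type, and also A is the same type as B" — False. ✓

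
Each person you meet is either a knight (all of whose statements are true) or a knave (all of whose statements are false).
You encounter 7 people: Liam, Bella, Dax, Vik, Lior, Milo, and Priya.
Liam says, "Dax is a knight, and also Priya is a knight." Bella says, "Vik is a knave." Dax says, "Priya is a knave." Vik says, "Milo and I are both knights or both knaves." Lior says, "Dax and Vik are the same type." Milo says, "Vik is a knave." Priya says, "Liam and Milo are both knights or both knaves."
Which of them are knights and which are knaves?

Since Liam is a knave, "Dax is a knight, and also Priya is a knight" needs to be False, which holds.
Bella is a knight; "Vik is a knave" is True, as required.
Dax is a knight, and the claim "Priya is a knave" is indeed True.
Since Vik is a knave, "Milo and I are both knights or both knaves" needs to be False, which holds.
Lior is a knave, and the claim "Dax and Vik are the same type" is indeed False.
Milo (knight): "Vik is a knave" — True. ✓
Since Priya is a knave, "Liam and Milo are both knights or both knaves" needs to be False, which holds.

Knights: Bella, Dax, and Milo. Knaves: Liam, Vik, Lior, and Priya.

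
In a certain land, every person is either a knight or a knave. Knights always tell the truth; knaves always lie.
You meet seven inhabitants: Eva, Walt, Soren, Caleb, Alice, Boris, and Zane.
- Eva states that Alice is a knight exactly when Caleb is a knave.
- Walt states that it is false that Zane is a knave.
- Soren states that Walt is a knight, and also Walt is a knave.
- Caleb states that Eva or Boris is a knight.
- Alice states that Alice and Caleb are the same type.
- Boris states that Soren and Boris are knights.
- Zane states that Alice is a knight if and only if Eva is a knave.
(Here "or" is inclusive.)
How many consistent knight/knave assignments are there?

1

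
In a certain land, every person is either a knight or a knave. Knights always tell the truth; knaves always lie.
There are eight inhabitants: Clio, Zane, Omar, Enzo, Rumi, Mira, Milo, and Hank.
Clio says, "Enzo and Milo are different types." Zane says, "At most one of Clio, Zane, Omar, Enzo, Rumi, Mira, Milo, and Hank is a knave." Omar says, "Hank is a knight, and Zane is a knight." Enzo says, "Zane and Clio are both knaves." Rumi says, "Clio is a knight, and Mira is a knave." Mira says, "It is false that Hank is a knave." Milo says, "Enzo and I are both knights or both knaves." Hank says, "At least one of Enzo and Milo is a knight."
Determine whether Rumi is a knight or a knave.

Consistent assignments: {Clio=knave, Zane=knave, Omar=knave, Enzo=knight, Rumi=knave, Mira=knight, Milo=knight, Hank=knight}
In every consistent assignment, Rumi is a knave.

Rumi is a knave.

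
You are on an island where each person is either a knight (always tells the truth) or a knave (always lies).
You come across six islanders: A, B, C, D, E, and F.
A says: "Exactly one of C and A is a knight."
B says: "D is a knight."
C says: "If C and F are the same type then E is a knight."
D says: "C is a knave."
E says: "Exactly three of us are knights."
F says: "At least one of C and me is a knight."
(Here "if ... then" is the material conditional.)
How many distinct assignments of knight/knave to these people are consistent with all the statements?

1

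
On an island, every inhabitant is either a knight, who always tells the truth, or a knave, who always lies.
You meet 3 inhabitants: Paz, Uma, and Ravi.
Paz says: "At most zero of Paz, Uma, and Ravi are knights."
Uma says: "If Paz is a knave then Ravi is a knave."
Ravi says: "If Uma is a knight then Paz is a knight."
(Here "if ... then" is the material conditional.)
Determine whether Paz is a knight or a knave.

Consistent assignments: {Paz=knave, Uma=knight, Ravi=knave}; {Paz=knave, Uma=knave, Ravi=knight}
In every consistent assignment, Paz is a knave.

Paz is a knave.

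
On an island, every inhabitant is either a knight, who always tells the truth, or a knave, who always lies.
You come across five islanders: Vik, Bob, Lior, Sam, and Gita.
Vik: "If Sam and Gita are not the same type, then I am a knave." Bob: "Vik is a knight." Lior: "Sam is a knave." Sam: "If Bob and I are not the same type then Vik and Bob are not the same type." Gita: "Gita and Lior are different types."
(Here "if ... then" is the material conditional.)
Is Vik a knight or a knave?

Vik is a knight.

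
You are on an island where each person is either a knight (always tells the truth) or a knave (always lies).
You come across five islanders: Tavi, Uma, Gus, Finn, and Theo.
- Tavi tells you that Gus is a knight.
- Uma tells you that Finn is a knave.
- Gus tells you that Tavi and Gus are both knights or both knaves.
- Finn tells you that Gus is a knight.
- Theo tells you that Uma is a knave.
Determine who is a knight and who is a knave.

Knights: Tavi, Gus, Finn, and Theo. Knaves: Uma.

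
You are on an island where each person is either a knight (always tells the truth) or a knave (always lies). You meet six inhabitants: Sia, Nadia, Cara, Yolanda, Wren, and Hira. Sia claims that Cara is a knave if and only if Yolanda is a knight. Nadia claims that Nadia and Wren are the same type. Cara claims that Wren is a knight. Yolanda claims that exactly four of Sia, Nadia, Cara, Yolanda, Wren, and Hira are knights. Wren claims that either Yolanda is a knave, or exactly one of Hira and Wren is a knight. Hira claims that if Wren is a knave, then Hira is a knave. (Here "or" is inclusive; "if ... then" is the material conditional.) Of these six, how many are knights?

5

The unique consistent assignment is Sia=knight, Nadia=knight, Cara=knight, Yolanda=knave, Wren=knight, Hira=knight.
That has 5 knights.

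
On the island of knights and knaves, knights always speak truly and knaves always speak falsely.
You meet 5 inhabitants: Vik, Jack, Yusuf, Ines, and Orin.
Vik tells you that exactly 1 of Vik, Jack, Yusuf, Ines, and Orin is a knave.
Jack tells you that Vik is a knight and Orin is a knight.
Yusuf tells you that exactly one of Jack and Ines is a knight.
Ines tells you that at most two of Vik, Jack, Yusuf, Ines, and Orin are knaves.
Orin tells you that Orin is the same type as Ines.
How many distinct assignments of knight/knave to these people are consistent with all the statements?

Consistent assignments:
  Vik=knight, Jack=knight, Yusuf=knave, Ines=knight, Orin=knight
  Vik=knave, Jack=knave, Yusuf=knight, Ines=knight, Orin=knight

2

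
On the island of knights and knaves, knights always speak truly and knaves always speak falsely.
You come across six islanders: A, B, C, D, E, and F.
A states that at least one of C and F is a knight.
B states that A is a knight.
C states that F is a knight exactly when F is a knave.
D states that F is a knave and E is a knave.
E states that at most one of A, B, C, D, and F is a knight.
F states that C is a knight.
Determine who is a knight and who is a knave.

A is a knave, B is a knave, C is a knave, D is a knave, E is a knight, and F is a knave.

A is a knave; "at least one of C and F is a knight" is False, as required.
Since B is a knave, "A is a knight" needs to be False, which holds.
As a knave, C's statement "F is a knight exactly when F is a knave" should be False; it is.
D is a knave; "F is a knave and E is a knave" is False, as required.
E is a knight, so "at most one of A, B, C, D, and F is a knight" must be True — and it is.
Since F is a knave, "C is a knight" needs to be False, which holds.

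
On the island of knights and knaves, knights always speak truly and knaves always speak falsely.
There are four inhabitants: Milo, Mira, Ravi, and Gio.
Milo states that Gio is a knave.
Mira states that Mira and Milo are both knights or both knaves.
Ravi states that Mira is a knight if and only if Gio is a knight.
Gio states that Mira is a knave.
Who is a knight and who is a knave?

Knights: Milo and Mira. Knaves: Ravi and Gio.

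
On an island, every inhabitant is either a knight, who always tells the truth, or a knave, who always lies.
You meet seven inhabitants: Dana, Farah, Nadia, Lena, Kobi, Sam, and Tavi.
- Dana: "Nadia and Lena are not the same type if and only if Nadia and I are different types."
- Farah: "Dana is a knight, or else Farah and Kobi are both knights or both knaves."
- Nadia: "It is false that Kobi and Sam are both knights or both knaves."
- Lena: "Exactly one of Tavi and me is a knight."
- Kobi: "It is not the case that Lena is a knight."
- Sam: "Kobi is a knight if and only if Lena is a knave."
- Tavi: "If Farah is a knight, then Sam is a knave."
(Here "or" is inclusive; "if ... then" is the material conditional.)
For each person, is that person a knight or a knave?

Dana is a knight, Farah is a knight, Nadia is a knight, Lena is a knight, Kobi is a knave, Sam is a knight, and Tavi is a knave.

Dana (knight): "Nadia and Lena are not the same type if and only if Nadia and I are different types" — True. ✓
Farah is a knight; "Dana is a knight, or else Farah and Kobi are both knights or both knaves" is True, as required.
Nadia is a knight, so "it is false that Kobi and Sam are both knights or both knaves" must be True — and it is.
Lena is a knight, and the claim "exactly one of Tavi and me is a knight" is indeed True.
Kobi is a knave; "it is not the case that Lena is a knight" is False, as required.
Sam is a knight, and the claim "Kobi is a knight if and only if Lena is a knave" is indeed True.
As a knave, Tavi's statement "if Farah is a knight, then Sam is a knave" should be False; it is.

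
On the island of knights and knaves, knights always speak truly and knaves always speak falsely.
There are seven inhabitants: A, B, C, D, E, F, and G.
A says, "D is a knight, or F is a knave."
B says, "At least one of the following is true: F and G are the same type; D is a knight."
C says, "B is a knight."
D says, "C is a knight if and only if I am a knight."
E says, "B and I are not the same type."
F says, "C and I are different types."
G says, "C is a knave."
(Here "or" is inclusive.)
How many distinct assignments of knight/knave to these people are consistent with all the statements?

0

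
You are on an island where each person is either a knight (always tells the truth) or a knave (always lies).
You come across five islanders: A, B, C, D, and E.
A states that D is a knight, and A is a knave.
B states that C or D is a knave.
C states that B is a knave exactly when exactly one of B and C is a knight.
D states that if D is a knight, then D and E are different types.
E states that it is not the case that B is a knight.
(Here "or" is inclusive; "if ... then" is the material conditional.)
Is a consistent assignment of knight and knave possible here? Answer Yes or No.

Checking all 32 assignments, each has at least one speaker whose statement's truth value contradicts their type.

No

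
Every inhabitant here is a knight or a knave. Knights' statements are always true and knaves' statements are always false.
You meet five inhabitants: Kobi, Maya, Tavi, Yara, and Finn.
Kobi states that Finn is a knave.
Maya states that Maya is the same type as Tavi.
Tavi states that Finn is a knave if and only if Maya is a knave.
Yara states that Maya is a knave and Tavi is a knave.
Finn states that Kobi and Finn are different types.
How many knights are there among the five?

3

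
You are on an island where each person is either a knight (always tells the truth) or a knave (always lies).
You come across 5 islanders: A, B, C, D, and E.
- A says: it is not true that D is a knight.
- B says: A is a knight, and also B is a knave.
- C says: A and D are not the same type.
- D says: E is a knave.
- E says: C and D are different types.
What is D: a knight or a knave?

Consistent assignments: {A=knave, B=knave, C=knight, D=knight, E=knave}
In every consistent assignment, D is a knight.

D is a knight.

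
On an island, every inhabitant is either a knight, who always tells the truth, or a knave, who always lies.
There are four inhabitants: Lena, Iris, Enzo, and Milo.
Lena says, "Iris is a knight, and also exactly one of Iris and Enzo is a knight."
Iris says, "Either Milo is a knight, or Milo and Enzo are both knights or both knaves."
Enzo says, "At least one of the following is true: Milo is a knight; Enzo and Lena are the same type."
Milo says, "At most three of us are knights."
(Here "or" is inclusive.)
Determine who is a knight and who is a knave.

Lena is a knave, Iris is a knight, Enzo is a knight, and Milo is a knight.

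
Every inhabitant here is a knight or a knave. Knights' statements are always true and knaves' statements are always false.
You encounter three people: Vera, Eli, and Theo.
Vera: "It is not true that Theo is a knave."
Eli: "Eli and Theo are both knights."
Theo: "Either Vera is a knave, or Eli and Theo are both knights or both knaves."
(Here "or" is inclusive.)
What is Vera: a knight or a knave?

Vera is a knight.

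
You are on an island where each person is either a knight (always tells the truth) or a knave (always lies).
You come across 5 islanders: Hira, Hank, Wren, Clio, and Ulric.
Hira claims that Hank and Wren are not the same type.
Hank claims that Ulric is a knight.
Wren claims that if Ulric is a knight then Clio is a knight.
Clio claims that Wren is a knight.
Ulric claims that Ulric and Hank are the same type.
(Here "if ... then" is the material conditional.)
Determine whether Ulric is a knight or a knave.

Ulric is a knight.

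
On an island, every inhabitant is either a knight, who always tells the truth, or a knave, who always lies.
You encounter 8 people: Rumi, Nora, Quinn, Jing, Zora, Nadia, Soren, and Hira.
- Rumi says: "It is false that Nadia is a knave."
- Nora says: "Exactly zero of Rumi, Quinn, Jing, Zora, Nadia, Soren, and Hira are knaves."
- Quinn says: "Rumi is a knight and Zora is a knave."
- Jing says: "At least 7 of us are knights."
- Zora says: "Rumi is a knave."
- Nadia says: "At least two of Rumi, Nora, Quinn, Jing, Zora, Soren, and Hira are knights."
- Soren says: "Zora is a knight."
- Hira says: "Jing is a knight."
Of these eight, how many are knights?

3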